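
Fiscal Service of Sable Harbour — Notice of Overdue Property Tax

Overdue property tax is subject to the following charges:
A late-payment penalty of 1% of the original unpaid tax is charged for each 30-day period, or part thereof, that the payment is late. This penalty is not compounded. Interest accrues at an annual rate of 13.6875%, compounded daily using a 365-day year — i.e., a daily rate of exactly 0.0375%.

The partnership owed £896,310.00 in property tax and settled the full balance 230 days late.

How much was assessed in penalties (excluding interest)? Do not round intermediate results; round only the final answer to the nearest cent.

£71,704.80

Penalty periods: ⌈230/30⌉ = 8; penalty = 8 × 1% × £896,310.00 = £71,704.80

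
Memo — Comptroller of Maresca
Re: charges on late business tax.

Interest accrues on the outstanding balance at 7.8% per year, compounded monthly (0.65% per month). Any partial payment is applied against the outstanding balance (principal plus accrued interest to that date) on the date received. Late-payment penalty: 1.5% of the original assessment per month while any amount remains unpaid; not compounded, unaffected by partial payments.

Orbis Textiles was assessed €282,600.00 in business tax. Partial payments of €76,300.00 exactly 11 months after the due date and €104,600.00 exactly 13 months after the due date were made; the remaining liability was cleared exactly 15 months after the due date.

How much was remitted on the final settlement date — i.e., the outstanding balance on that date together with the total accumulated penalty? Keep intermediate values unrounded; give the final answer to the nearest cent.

€190,760.75

Balance at month 11: €282,600.0000 × (1 + 0.0065)^11 = €303,475.5652…
After €76,300.00 payment: €303,475.5652… − €76,300.00 = €227,175.5652…
Balance at month 13: €227,175.5652… × (1 + 0.0065)^2 = €230,138.4458…
After €104,600.00 payment: €230,138.4458… − €104,600.00 = €125,538.4458…
Balance at month 15: €125,538.4458… × (1 + 0.0065)^2 = €127,175.7495…
Penalty: 15 × 1.5% × €282,600.00 = €63,585.00
Final settlement = outstanding balance + penalty = €127,175.7495… + €63,585.00 = €190,760.75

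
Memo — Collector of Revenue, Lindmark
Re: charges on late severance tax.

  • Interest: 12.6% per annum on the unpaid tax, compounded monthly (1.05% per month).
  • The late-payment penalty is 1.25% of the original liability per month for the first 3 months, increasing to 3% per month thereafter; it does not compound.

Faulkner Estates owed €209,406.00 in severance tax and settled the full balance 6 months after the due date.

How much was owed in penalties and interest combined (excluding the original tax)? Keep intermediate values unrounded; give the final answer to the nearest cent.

€40,243.03

Penalty, months 1–3: 3 × 1.25% × €209,406.00 = €7,852.73…
Penalty, months 4–6: 3 × 3% × €209,406.00 = €18,846.54
Interest: €209,406.00 × ((1 + 0.0105)^6 − 1) = €209,406.00 × 0.0646771… = €13,543.7698…
Penalties + interest = €26,699.2650 + €13,543.7698… = €40,243.03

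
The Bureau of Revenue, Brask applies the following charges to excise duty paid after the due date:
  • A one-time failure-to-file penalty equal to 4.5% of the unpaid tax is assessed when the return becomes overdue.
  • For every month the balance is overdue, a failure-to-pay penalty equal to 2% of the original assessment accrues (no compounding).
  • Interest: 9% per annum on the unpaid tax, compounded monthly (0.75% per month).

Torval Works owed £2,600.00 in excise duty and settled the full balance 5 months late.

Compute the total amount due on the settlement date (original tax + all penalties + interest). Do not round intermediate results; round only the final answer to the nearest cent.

£3,075.97

Failure-to-file penalty: 4.5% × £2,600.00 = £117.00
Failure-to-pay penalty: 5 × 2% × £2,600.00 = £260.00
Interest: £2,600.00 × ((1 + 0.0075)^5 − 1) = £2,600.00 × 0.0380667… = £98.9735…
Total = £2,600.00 + £377.0000 + £98.9735… = £3,075.97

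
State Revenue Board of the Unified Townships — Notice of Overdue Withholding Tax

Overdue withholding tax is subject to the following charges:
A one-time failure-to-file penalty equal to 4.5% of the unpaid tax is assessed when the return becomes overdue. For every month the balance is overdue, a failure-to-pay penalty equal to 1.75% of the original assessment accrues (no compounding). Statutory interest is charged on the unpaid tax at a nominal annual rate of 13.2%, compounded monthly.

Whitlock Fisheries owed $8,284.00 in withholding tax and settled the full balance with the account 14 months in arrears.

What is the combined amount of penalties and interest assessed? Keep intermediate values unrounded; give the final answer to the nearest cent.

Failure-to-file penalty: 4.5% × $8,284.00 = $372.78
Failure-to-pay penalty: 14 × 1.75% × $8,284.00 = $2,029.58
Interest (13.2%/yr ÷ 12 = 1.1%/month): $8,284.00 × ((1 + 0.011)^14 − 1) = $1,371.0887…
Penalties + interest = $2,402.3600 + $1,371.0887… = $3,773.45

$3,773.45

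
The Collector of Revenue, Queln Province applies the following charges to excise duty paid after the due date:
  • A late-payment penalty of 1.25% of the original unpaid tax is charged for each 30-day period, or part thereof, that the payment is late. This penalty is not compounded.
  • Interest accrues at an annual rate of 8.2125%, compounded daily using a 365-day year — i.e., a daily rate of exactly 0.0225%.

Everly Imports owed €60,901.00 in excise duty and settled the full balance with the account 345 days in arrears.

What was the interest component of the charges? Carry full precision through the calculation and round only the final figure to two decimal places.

€4,915.19

Interest: €60,901.00 × ((1 + 0.000225)^345 − 1) = €60,901.00 × 0.08070788… = €4,915.1904…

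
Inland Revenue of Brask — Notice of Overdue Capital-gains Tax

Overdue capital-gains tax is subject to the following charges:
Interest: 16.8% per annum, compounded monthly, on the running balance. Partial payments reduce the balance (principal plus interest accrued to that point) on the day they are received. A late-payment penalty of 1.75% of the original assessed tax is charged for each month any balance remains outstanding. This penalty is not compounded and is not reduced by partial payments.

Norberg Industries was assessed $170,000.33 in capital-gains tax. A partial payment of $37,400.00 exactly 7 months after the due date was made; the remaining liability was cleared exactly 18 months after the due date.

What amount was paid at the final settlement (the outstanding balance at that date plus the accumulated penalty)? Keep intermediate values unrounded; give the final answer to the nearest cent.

$228,309.74

Monthly rate = 16.8% ÷ 12 = 1.4%
Balance at month 7: $170,000.3300 × (1 + 0.014)^7 = $187,376.6410…
After $37,400.00 payment: $187,376.6410… − $37,400.00 = $149,976.6410…
Balance at month 18: $149,976.6410… × (1 + 0.014)^11 = $174,759.6345…
Penalty: 18 × 1.75% × $170,000.33 = $53,550.10…
Final settlement = outstanding balance + penalty = $174,759.6345… + $53,550.10… = $228,309.74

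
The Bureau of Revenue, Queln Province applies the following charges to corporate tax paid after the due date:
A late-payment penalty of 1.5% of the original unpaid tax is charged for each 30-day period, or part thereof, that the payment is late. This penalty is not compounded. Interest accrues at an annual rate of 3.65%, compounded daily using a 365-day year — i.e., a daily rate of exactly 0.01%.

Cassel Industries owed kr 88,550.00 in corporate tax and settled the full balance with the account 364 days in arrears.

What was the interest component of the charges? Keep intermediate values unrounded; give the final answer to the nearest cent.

kr 3,282.43

Interest: kr 88,550.00 × ((1 + 0.0001)^364 − 1) = kr 88,550.00 × 0.03706870… = kr 3,282.4338…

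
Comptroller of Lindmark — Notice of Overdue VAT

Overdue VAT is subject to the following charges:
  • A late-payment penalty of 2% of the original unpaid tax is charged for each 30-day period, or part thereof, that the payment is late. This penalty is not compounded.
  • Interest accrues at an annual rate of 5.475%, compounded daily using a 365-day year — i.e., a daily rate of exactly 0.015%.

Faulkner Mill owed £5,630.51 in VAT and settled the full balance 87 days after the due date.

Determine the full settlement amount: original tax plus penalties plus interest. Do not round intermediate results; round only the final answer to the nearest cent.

Penalty periods: ⌈87/30⌉ = 3; penalty = 3 × 2% × £5,630.51 = £337.83…
Interest: £5,630.51 × ((1 + 0.00015)^87 − 1) = £5,630.51 × 0.01313453… = £73.9541…
Total = £5,630.51 + £337.8306 + £73.9541… = £6,042.29

£6,042.29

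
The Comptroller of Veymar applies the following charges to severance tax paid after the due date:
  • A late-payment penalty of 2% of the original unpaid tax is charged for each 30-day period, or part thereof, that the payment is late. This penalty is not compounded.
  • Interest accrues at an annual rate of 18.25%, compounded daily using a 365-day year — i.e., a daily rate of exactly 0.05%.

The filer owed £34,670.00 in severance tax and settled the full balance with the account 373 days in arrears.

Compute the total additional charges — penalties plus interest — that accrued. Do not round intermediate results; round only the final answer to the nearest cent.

Penalty periods: ⌈373/30⌉ = 13; penalty = 13 × 2% × £34,670.00 = £9,014.20
Interest: £34,670.00 × ((1 + 0.0005)^373 − 1) = £34,670.00 × 0.20496846… = £7,106.2564…
Penalties + interest = £9,014.2000 + £7,106.2564… = £16,120.46

£16,120.46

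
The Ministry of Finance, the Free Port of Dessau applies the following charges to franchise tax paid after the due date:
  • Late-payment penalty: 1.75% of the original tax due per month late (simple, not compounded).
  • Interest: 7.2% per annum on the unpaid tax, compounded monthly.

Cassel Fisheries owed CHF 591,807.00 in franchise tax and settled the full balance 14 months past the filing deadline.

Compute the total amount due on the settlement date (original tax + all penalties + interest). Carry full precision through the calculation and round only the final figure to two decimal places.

CHF 788,497.57

Late-payment penalty = 1.75% × CHF 591,807.00 × 14 mo = CHF 144,992.72…
Interest (7.2%/yr ÷ 12 = 0.6%/month): CHF 591,807.00 × ((1 + 0.006)^14 − 1) = CHF 51,697.8550…
Total = CHF 591,807.00 + CHF 144,992.7150 + CHF 51,697.8550… = CHF 788,497.57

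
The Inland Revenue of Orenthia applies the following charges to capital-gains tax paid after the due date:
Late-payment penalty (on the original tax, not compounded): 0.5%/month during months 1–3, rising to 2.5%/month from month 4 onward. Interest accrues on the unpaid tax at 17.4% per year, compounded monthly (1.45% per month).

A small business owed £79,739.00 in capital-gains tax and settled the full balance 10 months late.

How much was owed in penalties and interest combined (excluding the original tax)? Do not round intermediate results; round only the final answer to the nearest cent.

Penalty, months 1–3: 3 × 0.5% × £79,739.00 = £1,196.09…
Penalty, months 4–10: 7 × 2.5% × £79,739.00 = £13,954.33…
Interest: £79,739.00 × ((1 + 0.0145)^10 − 1) = £79,739.00 × 0.1548365… = £12,346.5102…
Penalties + interest = £15,150.4100 + £12,346.5102… = £27,496.92

£27,496.92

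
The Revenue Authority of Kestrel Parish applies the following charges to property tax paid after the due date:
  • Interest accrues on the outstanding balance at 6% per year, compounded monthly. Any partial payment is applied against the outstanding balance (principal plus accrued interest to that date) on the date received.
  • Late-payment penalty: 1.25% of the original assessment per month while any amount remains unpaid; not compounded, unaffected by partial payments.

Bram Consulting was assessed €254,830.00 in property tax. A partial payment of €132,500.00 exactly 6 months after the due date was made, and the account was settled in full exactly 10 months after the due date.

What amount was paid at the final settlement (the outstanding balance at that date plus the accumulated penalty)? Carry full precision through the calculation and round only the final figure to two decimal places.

€164,545.85

Monthly rate = 6% ÷ 12 = 0.5%
Balance at month 6: €254,830.0000 × (1 + 0.005)^6 = €262,571.1007…
After €132,500.00 payment: €262,571.1007… − €132,500.00 = €130,071.1007…
Balance at month 10: €130,071.1007… × (1 + 0.005)^4 = €132,692.0985…
Penalty: 10 × 1.25% × €254,830.00 = €31,853.75
Final settlement = outstanding balance + penalty = €132,692.0985… + €31,853.75 = €164,545.85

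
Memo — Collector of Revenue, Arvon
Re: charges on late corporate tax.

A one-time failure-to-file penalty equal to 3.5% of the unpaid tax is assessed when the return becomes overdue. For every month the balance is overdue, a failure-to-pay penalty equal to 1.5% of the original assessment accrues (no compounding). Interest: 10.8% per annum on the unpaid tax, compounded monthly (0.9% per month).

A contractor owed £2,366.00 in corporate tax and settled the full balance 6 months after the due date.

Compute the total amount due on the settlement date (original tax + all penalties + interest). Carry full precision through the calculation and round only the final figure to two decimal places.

£2,792.42

Failure-to-file penalty: 3.5% × £2,366.00 = £82.81
Failure-to-pay penalty = 1.5% × £2,366.00 × 6 mo = £212.94
Interest: £2,366.00 × ((1 + 0.009)^6 − 1) = £2,366.00 × 0.0552297… = £130.6734…
Total = £2,366.00 + £295.7500 + £130.6734… = £2,792.42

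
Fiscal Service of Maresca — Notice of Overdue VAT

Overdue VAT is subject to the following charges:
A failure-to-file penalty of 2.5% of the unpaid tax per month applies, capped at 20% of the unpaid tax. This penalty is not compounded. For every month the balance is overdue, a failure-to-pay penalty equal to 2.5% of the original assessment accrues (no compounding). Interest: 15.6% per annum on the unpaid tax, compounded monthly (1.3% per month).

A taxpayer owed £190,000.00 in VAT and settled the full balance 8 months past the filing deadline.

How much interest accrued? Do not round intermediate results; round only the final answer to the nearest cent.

Interest: £190,000.00 × ((1 + 0.013)^8 − 1) = £190,000.00 × 0.1088571… = £20,682.8399…

£20,682.84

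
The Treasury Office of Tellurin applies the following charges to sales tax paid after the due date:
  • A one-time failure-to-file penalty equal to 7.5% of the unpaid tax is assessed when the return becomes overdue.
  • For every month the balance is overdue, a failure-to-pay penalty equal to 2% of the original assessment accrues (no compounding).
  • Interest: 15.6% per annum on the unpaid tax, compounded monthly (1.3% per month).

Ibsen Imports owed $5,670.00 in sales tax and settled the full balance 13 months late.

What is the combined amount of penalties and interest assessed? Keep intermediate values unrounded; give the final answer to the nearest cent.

Failure-to-file penalty: 7.5% × $5,670.00 = $425.25
Failure-to-pay penalty = 2% × $5,670.00 × 13 mo = $1,474.20
Interest: $5,670.00 × ((1 + 0.013)^13 − 1) = $5,670.00 × 0.1828312… = $1,036.6532…
Penalties + interest = $1,899.4500 + $1,036.6532… = $2,936.10

$2,936.10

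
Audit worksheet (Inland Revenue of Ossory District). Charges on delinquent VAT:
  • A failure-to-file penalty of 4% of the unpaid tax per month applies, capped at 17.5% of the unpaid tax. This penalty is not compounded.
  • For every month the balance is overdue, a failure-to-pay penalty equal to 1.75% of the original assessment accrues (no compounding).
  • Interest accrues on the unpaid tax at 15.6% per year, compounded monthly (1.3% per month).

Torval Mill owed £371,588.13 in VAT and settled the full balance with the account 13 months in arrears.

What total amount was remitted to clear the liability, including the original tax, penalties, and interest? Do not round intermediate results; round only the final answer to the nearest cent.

£589,090.27

Failure-to-file: 13 × 4% × £371,588.13 = £193,225.83…, capped at 17.5% × £371,588.13 = £65,027.92…
Failure-to-pay penalty: 13 × 1.75% × £371,588.13 = £84,536.30…
Interest: £371,588.13 × ((1 + 0.013)^13 − 1) = £371,588.13 × 0.1828312… = £67,937.9221…
Total = £371,588.13 + £149,564.2223… + £67,937.9221… = £589,090.27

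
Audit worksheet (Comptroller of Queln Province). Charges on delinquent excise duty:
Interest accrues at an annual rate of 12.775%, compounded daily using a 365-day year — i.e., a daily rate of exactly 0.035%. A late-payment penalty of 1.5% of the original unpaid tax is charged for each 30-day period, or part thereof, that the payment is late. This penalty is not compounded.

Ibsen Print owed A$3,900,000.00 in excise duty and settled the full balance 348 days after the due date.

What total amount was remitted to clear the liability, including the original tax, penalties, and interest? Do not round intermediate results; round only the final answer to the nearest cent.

Penalty periods: ⌈348/30⌉ = 12; penalty = 12 × 1.5% × A$3,900,000.00 = A$702,000.00
Interest: A$3,900,000.00 × ((1 + 0.00035)^348 − 1) = A$3,900,000.00 × 0.12950410… = A$505,066.0038…
Total = A$3,900,000.00 + A$702,000.0000 + A$505,066.0038… = A$5,107,066.00

A$5,107,066.00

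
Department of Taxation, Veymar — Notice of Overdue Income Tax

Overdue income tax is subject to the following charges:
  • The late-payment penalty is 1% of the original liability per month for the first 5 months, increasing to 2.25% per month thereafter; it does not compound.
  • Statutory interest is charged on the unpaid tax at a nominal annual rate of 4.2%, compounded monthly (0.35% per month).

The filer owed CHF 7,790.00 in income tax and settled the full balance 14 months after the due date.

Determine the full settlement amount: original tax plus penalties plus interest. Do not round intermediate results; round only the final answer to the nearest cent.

CHF 10,147.49

Penalty, months 1–5: 5 × 1% × CHF 7,790.00 = CHF 389.50
Penalty, months 6–14: 9 × 2.25% × CHF 7,790.00 = CHF 1,577.48…
Interest: CHF 7,790.00 × ((1 + 0.0035)^14 − 1) = CHF 7,790.00 × 0.0501305… = CHF 390.5167…
Total = CHF 7,790.00 + CHF 1,966.9750 + CHF 390.5167… = CHF 10,147.49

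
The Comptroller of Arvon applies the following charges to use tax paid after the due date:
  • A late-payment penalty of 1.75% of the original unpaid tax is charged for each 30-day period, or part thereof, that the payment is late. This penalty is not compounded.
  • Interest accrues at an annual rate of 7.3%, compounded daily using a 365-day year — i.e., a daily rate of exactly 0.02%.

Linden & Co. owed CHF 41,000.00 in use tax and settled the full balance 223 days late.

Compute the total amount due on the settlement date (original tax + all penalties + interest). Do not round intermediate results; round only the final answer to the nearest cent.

Penalty periods: ⌈223/30⌉ = 8; penalty = 8 × 1.75% × CHF 41,000.00 = CHF 5,740.00
Interest: CHF 41,000.00 × ((1 + 0.0002)^223 − 1) = CHF 41,000.00 × 0.04560487… = CHF 1,869.7997…
Total = CHF 41,000.00 + CHF 5,740.0000 + CHF 1,869.7997… = CHF 48,609.80

CHF 48,609.80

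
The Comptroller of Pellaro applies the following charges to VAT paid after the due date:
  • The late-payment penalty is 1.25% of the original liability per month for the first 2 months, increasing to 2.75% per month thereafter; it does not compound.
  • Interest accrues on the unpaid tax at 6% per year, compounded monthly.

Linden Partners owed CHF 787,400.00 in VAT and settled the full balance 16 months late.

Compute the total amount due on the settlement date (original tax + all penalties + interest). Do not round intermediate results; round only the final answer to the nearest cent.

Penalty, months 1–2: 2 × 1.25% × CHF 787,400.00 = CHF 19,685.00
Penalty, months 3–16: 14 × 2.75% × CHF 787,400.00 = CHF 303,149.00
Interest (6%/yr ÷ 12 = 0.5%/month): CHF 787,400.00 × ((1 + 0.005)^16 − 1) = CHF 65,410.2245…
Total = CHF 787,400.00 + CHF 322,834.0000 + CHF 65,410.2245… = CHF 1,175,644.22

CHF 1,175,644.22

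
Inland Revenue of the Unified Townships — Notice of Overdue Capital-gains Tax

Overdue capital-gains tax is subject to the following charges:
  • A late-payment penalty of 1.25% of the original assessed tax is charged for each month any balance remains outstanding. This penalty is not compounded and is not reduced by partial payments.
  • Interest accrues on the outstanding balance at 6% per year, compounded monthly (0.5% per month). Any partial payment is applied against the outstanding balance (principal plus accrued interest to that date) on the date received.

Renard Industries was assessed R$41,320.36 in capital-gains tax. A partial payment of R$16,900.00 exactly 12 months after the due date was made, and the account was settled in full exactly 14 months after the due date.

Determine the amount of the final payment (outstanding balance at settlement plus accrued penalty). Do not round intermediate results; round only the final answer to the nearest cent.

R$34,470.34

Balance at month 12: R$41,320.3600 × (1 + 0.005)^12 = R$43,868.9094…
After R$16,900.00 payment: R$43,868.9094… − R$16,900.00 = R$26,968.9094…
Balance at month 14: R$26,968.9094… × (1 + 0.005)^2 = R$27,239.2727…
Penalty: 14 × 1.25% × R$41,320.36 = R$7,231.06…
Final settlement = outstanding balance + penalty = R$27,239.2727… + R$7,231.06… = R$34,470.34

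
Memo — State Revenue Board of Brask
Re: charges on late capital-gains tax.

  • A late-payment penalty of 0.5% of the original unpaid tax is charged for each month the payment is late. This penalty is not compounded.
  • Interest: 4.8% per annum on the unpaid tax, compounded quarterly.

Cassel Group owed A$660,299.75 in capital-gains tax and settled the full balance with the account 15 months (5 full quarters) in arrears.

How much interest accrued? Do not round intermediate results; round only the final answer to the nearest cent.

Interest (4.8%/yr ÷ 4 = 1.2%/quarter): A$660,299.75 × ((1 + 0.012)^5 − 1) = A$40,580.2952…

A$40,580.30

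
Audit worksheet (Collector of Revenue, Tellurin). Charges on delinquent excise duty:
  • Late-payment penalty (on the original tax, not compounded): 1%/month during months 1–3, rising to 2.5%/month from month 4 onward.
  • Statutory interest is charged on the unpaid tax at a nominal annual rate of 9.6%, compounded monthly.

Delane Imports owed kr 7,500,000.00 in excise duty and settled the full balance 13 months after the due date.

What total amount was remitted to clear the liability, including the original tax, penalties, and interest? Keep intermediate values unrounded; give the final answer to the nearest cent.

kr 10,418,560.52

Penalty, months 1–3: 3 × 1% × kr 7,500,000.00 = kr 225,000.00
Penalty, months 4–13: 10 × 2.5% × kr 7,500,000.00 = kr 1,875,000.00
Interest (9.6%/yr ÷ 12 = 0.8%/month): kr 7,500,000.00 × ((1 + 0.008)^13 − 1) = kr 818,560.5245…
Total = kr 7,500,000.00 + kr 2,100,000.0000 + kr 818,560.5245… = kr 10,418,560.52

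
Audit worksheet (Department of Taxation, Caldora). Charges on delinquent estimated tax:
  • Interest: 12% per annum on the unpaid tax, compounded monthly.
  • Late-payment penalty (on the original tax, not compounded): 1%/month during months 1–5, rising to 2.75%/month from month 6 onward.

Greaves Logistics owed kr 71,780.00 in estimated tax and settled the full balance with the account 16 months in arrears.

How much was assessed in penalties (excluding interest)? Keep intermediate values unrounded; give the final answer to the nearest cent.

Penalty, months 1–5: 5 × 1% × kr 71,780.00 = kr 3,589.00
Penalty, months 6–16: 11 × 2.75% × kr 71,780.00 = kr 21,713.45
Total penalty = kr 3,589.00 + kr 21,713.45 = kr 25,302.45

kr 25,302.45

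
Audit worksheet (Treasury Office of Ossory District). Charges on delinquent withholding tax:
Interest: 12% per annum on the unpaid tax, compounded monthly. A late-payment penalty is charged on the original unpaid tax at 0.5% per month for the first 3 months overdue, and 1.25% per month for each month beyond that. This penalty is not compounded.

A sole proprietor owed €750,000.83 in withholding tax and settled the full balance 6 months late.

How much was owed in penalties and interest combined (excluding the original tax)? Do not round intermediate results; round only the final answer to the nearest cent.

Penalty, months 1–3: 3 × 0.5% × €750,000.83 = €11,250.01…
Penalty, months 4–6: 3 × 1.25% × €750,000.83 = €28,125.03…
Interest (12%/yr ÷ 12 = 1%/month): €750,000.83 × ((1 + 0.01)^6 − 1) = €46,140.1640…
Penalties + interest = €39,375.0436… + €46,140.1640… = €85,515.21

€85,515.21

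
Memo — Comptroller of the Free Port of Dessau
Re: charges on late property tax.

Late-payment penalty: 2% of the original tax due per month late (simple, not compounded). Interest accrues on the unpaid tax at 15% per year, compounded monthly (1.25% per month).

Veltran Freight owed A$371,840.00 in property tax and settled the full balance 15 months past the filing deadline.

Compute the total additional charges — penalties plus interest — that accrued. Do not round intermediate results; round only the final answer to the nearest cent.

A$187,715.68

Late-payment penalty: 15 × 2% × A$371,840.00 = A$111,552.00
Interest: A$371,840.00 × ((1 + 0.0125)^15 − 1) = A$371,840.00 × 0.2048292… = A$76,163.6834…
Penalties + interest = A$111,552.0000 + A$76,163.6834… = A$187,715.68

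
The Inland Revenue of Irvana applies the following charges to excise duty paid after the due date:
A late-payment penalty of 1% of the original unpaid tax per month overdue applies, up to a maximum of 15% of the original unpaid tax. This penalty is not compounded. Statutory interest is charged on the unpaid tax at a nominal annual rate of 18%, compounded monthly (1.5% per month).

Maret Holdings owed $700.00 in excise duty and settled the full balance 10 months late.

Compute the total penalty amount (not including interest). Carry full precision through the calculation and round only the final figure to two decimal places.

$70.00

Penalty: 10 × 1% × $700.00 = $70.00 (below the 15% cap of $105.00)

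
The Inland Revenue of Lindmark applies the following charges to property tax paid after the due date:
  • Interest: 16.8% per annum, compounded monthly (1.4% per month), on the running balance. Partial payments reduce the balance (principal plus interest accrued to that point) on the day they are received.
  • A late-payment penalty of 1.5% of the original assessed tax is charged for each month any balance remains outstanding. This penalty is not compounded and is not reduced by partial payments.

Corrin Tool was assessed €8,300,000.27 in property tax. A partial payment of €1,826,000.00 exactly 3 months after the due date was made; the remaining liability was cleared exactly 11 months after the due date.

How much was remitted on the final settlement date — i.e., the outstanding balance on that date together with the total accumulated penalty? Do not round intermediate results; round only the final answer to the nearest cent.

Balance at month 3: €8,300,000.2700 × (1 + 0.014)^3 = €8,653,503.4567…
After €1,826,000.00 payment: €8,653,503.4567… − €1,826,000.00 = €6,827,503.4567…
Balance at month 11: €6,827,503.4567… × (1 + 0.014)^8 = €7,630,720.8914…
Penalty: 11 × 1.5% × €8,300,000.27 = €1,369,500.04…
Final settlement = outstanding balance + penalty = €7,630,720.8914… + €1,369,500.04… = €9,000,220.94

€9,000,220.94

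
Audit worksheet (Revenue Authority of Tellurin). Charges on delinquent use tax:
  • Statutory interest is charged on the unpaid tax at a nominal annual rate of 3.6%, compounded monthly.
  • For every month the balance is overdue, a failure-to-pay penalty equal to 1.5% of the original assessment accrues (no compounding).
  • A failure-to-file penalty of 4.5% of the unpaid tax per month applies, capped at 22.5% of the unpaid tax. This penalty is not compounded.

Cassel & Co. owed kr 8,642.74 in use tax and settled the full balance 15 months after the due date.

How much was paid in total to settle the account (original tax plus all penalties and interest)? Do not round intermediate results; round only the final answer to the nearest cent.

kr 12,929.17

Failure-to-file: 15 × 4.5% × kr 8,642.74 = kr 5,833.85…, capped at 22.5% × kr 8,642.74 = kr 1,944.62…
Failure-to-pay penalty: 15 × 1.5% × kr 8,642.74 = kr 1,944.62…
Interest (3.6%/yr ÷ 12 = 0.3%/month): kr 8,642.74 × ((1 + 0.003)^15 − 1) = kr 397.1978…
Total = kr 8,642.74 + kr 3,889.2330 + kr 397.1978… = kr 12,929.17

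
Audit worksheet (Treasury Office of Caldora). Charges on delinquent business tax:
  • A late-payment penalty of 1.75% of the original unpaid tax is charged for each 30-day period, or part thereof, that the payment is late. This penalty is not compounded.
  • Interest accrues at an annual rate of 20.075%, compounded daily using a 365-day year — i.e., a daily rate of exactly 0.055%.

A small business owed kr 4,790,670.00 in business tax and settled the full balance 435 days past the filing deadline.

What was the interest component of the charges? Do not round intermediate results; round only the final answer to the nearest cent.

kr 1,294,499.05

Interest: kr 4,790,670.00 × ((1 + 0.00055)^435 − 1) = kr 4,790,670.00 × 0.27021253… = kr 1,294,499.0455…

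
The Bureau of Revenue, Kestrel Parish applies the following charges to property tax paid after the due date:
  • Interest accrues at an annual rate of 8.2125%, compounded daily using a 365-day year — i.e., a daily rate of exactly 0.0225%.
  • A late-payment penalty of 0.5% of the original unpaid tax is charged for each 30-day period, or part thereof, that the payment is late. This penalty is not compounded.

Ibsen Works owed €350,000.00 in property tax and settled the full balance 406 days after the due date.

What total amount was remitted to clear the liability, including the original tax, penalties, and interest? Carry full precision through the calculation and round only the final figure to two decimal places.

Penalty periods: ⌈406/30⌉ = 14; penalty = 14 × 0.5% × €350,000.00 = €24,500.00
Interest: €350,000.00 × ((1 + 0.000225)^406 − 1) = €350,000.00 × 0.09564116… = €33,474.4054…
Total = €350,000.00 + €24,500.0000 + €33,474.4054… = €407,974.41

€407,974.41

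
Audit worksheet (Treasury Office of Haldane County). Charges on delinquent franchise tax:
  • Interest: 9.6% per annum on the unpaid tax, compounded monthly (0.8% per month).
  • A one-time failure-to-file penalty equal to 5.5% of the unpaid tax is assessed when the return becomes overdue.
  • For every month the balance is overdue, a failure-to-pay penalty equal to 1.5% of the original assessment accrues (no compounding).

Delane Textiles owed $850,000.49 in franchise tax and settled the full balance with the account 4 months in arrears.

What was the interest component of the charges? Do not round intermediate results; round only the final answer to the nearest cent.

Interest: $850,000.49 × ((1 + 0.008)^4 − 1) = $850,000.49 × 0.0323861… = $27,528.1602…

$27,528.16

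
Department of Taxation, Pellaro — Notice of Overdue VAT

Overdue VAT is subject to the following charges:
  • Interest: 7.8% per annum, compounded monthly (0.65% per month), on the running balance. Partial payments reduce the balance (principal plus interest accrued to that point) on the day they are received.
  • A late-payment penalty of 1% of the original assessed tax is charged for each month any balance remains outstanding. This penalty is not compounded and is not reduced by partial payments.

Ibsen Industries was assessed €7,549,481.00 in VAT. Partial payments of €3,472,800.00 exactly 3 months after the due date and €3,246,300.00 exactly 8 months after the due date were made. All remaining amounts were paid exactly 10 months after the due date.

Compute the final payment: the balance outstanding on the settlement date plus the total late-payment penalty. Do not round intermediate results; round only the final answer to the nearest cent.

€1,887,184.17

Balance at month 3: €7,549,481.0000 × (1 + 0.0065)^3 = €7,697,654.8495…
After €3,472,800.00 payment: €7,697,654.8495… − €3,472,800.00 = €4,224,854.8495…
Balance at month 8: €4,224,854.8495… × (1 + 0.0065)^5 = €4,363,959.2735…
After €3,246,300.00 payment: €4,363,959.2735… − €3,246,300.00 = €1,117,659.2735…
Balance at month 10: €1,117,659.2735… × (1 + 0.0065)^2 = €1,132,236.0652…
Penalty: 10 × 1% × €7,549,481.00 = €754,948.10
Final settlement = outstanding balance + penalty = €1,132,236.0652… + €754,948.10 = €1,887,184.17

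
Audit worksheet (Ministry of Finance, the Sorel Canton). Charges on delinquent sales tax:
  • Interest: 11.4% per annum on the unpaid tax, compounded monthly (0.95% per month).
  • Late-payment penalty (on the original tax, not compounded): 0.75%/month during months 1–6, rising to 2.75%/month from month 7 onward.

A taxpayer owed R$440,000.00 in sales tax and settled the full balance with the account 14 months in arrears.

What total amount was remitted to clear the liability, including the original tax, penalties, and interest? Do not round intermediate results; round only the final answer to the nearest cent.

R$618,874.58

Penalty, months 1–6: 6 × 0.75% × R$440,000.00 = R$19,800.00
Penalty, months 7–14: 8 × 2.75% × R$440,000.00 = R$96,800.00
Interest: R$440,000.00 × ((1 + 0.0095)^14 − 1) = R$440,000.00 × 0.1415331… = R$62,274.5837…
Total = R$440,000.00 + R$116,600.0000 + R$62,274.5837… = R$618,874.58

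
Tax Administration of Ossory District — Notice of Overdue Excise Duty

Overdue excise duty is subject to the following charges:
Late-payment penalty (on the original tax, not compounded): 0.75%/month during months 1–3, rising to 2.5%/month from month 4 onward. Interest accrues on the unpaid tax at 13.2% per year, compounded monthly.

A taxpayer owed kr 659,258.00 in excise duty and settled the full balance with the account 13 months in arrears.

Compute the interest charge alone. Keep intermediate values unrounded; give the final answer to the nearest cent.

Interest (13.2%/yr ÷ 12 = 1.1%/month): kr 659,258.00 × ((1 + 0.011)^13 − 1) = kr 100,753.9681…

kr 100,753.97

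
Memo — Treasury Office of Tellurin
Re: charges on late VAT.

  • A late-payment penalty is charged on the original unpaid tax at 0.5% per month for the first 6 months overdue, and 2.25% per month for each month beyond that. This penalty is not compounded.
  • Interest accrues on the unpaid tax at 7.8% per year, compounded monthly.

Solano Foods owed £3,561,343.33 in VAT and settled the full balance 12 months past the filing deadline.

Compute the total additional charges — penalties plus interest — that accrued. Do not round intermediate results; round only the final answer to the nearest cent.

£875,555.58

Penalty, months 1–6: 6 × 0.5% × £3,561,343.33 = £106,840.30…
Penalty, months 7–12: 6 × 2.25% × £3,561,343.33 = £480,781.35…
Interest (7.8%/yr ÷ 12 = 0.65%/month): £3,561,343.33 × ((1 + 0.0065)^12 − 1) = £287,933.9329…
Penalties + interest = £587,621.6495… + £287,933.9329… = £875,555.58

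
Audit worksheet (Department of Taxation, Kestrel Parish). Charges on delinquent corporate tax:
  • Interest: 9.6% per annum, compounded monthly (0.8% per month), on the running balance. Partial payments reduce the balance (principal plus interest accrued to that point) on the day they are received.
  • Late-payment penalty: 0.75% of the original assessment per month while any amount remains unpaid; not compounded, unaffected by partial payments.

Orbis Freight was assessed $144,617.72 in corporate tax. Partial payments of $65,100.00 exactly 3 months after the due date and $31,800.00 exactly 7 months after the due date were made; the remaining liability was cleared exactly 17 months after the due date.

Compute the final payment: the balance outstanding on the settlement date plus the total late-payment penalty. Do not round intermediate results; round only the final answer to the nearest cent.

Balance at month 3: $144,617.7200 × (1 + 0.008)^3 = $148,116.3859…
After $65,100.00 payment: $148,116.3859… − $65,100.00 = $83,016.3859…
Balance at month 7: $83,016.3859… × (1 + 0.008)^4 = $85,704.9589…
After $31,800.00 payment: $85,704.9589… − $31,800.00 = $53,904.9589…
Balance at month 17: $53,904.9589… × (1 + 0.008)^10 = $58,375.9607…
Penalty: 17 × 0.75% × $144,617.72 = $18,438.76…
Final settlement = outstanding balance + penalty = $58,375.9607… + $18,438.76… = $76,814.72

$76,814.72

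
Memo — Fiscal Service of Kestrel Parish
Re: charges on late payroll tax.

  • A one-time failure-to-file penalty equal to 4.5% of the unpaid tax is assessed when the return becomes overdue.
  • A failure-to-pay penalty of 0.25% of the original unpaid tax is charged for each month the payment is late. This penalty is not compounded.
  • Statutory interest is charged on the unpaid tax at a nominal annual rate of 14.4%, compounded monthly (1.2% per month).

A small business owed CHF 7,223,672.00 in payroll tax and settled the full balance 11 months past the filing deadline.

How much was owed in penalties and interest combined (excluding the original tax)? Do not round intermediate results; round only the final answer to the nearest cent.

CHF 1,536,562.29

Failure-to-file penalty: 4.5% × CHF 7,223,672.00 = CHF 325,065.24
Failure-to-pay penalty: 11 × 0.25% × CHF 7,223,672.00 = CHF 198,650.98
Interest: CHF 7,223,672.00 × ((1 + 0.012)^11 − 1) = CHF 7,223,672.00 × 0.1402121… = CHF 1,012,846.0708…
Penalties + interest = CHF 523,716.2200 + CHF 1,012,846.0708… = CHF 1,536,562.29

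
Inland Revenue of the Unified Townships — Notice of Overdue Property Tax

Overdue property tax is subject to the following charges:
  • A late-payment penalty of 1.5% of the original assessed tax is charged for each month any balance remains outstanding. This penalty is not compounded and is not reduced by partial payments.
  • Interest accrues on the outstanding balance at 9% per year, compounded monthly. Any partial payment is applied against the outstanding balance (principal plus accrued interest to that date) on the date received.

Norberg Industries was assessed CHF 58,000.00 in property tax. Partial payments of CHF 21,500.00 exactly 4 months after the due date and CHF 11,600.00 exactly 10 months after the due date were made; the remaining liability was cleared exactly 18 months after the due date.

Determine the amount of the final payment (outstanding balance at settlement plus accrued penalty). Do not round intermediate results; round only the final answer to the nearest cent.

CHF 45,824.23

Monthly rate = 9% ÷ 12 = 0.75%
Balance at month 4: CHF 58,000.0000 × (1 + 0.0075)^4 = CHF 59,759.6731…
After CHF 21,500.00 payment: CHF 59,759.6731… − CHF 21,500.00 = CHF 38,259.6731…
Balance at month 10: CHF 38,259.6731… × (1 + 0.0075)^6 = CHF 40,013.9646…
After CHF 11,600.00 payment: CHF 40,013.9646… − CHF 11,600.00 = CHF 28,413.9646…
Balance at month 18: CHF 28,413.9646… × (1 + 0.0075)^8 = CHF 30,164.2321…
Penalty: 18 × 1.5% × CHF 58,000.00 = CHF 15,660.00
Final settlement = outstanding balance + penalty = CHF 30,164.2321… + CHF 15,660.00 = CHF 45,824.23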